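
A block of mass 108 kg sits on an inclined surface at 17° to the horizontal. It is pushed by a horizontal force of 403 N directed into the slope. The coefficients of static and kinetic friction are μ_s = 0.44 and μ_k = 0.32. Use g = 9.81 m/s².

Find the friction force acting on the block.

The horizontal push has a component P sin θ into the surface, so N = m g cos θ + P sin θ = 1013 + 117.8 = 1131 N.
Along the incline, the net driving force (taking up-slope positive) is P cos θ − m g sin θ = 385.4 − 309.8 = 75.63 N, so equilibrium requires friction f = -75.63 N (down-slope).
Maximum static friction: μ_s N = 0.44 × 1131 = 497.6 N.
|f_req| = 75.63 ≤ 497.6 N → the block is in equilibrium; friction equals the required value.

f ≈ 75.6 N (down the incline)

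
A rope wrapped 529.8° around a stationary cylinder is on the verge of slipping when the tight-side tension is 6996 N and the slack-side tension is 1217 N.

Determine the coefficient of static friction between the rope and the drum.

μ ≈ 0.189

T₂/T₁ = e^{μβ} → μ = ln(T₂/T₁)/β.
β = 529.8° = 9.247 rad.
μ = ln(6996/1217)/9.247 = ln(5.749)/9.247 = 0.189.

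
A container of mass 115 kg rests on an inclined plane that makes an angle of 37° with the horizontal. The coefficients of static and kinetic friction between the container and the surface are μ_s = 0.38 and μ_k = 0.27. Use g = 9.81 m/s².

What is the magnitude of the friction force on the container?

f ≈ 243 N (up the incline)

The normal reaction is N = m g cos θ = 901 N.
Along the slope the weight component is m g sin θ = 678.9 N; friction must supply exactly this, acting up-slope.
The static-friction ceiling is μ_s N = 0.38 × 901 = 342.4 N.
Since |678.9| > 342.4 N, static friction cannot hold it; the container slides down the incline and kinetic friction applies: f = μ_k N = 0.27 × 901 = 243 N.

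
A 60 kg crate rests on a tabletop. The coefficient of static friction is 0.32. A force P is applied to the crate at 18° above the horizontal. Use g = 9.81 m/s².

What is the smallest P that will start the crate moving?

N = m g − P sin α (the pull lifts the crate).
At impending slip, P cos α = μ_s N = μ_s (m g − P sin α).
Solving: P (cos α + μ_s sin α) = μ_s m g → P = 0.32×589/(cos 18° + 0.32 sin 18°) = 188/1.05 = 179 N.

P ≈ 179 N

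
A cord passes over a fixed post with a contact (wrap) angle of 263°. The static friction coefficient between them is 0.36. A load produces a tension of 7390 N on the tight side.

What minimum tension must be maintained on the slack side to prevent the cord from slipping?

T_min ≈ 1420 N

Capstan equation at impending slip: T_tight/T_slack = e^{μβ}.
β = 263° = 4.59 rad; e^{μβ} = e^{0.36×4.59} = 5.22.
T_slack = T_tight / e^{μβ} = 7390 / 5.22 = 1420 N.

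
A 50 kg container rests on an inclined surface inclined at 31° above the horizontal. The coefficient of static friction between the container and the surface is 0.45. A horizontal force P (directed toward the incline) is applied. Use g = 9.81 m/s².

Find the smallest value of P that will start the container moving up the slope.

P ≈ 706 N

At impending motion up the slope, friction acts down-slope at its limit: f = μ_s N.
Perpendicular to the incline: N = m g cos θ + P sin θ.
Along the incline: P cos θ = m g sin θ + μ_s N = m g sin θ + μ_s (m g cos θ + P sin θ).
Solving, P (cos θ − μ_s sin θ) = m g (sin θ + μ_s cos θ), so P = 50×9.81×(sin 31° + 0.45 cos 31°)/(cos 31° − 0.45 sin 31°) = 490×0.9008/0.6254 = 706 N.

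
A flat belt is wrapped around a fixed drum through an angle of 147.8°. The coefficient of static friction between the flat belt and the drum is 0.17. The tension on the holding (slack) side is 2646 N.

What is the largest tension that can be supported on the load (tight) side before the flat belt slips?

T_max ≈ 4100 N

At impending slip the capstan equation gives T₂/T₁ = e^{μβ} with β in radians.
β = 147.8° × π/180 = 2.58 rad.
e^{μβ} = e^{0.17×2.58} = 1.55.
T₂ = T₁ · e^{μβ} = 2646 × 1.55 = 4100 N.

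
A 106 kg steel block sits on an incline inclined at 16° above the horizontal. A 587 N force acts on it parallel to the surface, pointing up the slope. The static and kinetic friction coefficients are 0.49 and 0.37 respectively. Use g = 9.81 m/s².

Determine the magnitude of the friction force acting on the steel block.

Perpendicular to the surface, N = m g cos θ = 106·9.81·cos 16° = 999.6 N.
Parallel to the incline, ΣF = 0 gives f = m g sin θ − P = 286.6 − 587 = -300.4 N (up-slope positive).
Maximum static friction available: μ_s N = 0.49 × 999.6 = 489.8 N.
Since |-300.4| ≤ 489.8 N, the steel block remains in static equilibrium and friction takes exactly the required value.

f ≈ 300 N (down the incline)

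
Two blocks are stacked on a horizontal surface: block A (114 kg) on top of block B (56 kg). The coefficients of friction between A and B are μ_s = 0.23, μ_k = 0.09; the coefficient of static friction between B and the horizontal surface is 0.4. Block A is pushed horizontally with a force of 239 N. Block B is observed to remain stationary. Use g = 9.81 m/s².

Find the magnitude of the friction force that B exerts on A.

f ≈ 239 N

The normal force B exerts on A is simply A's weight, N₁ = 1118 N.
Maximum static friction on A from B: μ_s N₁ = 0.23×1118 = 257.2 N.
Since P = 239 N ≤ 257.2 N, A does not slip on B; friction on A equals P = 239 N.
By Newton's third law B feels 239 N forward from A. With B stationary, the floor's static friction on B balances it: f₂ = 239 N (well within μ_s(m_A+m_B)g = 667.1 N).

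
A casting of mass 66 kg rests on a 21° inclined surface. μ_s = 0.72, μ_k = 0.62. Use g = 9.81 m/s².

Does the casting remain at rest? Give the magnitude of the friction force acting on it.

f ≈ 232 N

N = m g cos θ = 604 N.
Down-slope weight component: m g sin θ = 232 N.
μ_s N = 435 N.
232 ≤ 435 N, so it stays put; friction = 232 N.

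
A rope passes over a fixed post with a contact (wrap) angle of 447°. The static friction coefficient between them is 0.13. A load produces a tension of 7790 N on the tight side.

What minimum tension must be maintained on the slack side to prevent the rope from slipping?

Capstan equation at impending slip: T_tight/T_slack = e^{μβ}.
β = 447° = 7.802 rad; e^{μβ} = e^{0.13×7.802} = 2.757.
T_slack = T_tight / e^{μβ} = 7790 / 2.757 = 2830 N.

T_min ≈ 2830 N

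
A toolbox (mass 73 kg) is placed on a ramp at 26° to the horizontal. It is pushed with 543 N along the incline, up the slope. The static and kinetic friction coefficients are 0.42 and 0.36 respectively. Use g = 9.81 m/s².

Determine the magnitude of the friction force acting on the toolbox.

Perpendicular to the surface, N = m g cos θ = 73·9.81·cos 26° = 643.7 N.
For equilibrium along the incline the friction force must supply f = m g sin θ − P = 313.9 − 543 = -229.1 N (positive meaning up-slope).
The static-friction ceiling is μ_s N = 0.42 × 643.7 = 270.3 N.
Since |-229.1| ≤ 270.3 N, the toolbox remains in static equilibrium and friction takes exactly the required value.

f ≈ 229 N (down the incline)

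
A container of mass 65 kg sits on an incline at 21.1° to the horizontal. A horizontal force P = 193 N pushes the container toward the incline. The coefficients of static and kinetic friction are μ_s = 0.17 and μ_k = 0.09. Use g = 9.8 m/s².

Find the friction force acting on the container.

f ≈ 49.3 N (up the incline)

Resolve perpendicular to the incline: N = m g cos θ + P sin θ = 65×9.8×cos 21.1° + 193×sin 21.1° = 663.8 N.
Along the incline, the net driving force (taking up-slope positive) is P cos θ − m g sin θ = 180.1 − 229.3 = -49.26 N, so equilibrium requires friction f = 49.26 N (up-slope).
The limit of static friction is μ_s N = 112.8 N.
Since 49.26 N is within the 112.8 N limit, the container stays put and friction is exactly 49.3 N.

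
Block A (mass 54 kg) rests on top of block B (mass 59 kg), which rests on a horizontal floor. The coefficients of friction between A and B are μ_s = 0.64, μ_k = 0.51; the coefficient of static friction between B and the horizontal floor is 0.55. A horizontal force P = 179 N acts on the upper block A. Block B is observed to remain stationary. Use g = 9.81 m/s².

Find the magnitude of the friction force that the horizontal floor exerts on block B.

f ≈ 179 N

Normal force at the A–B interface: N₁ = m_A g = 529.7 N.
Maximum static friction on A from B: μ_s N₁ = 0.64×529.7 = 339 N.
Since P = 179 N ≤ 339 N, A does not slip on B; friction on A equals P = 179 N.
By Newton's third law B feels 179 N forward from A. With B stationary, the floor's static friction on B balances it: f₂ = 179 N (well within μ_s(m_A+m_B)g = 609.7 N).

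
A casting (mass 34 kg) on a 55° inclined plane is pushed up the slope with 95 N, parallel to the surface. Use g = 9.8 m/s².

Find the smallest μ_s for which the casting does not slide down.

N = m g cos θ = 191.1 N.
Friction must make up the shortfall along the incline: f = m g sin θ − P = 272.9 − 95 = 177.9 N.
At the threshold f = μ_s N, so μ_s,min = 177.9/191.1 = 0.931.

μ_s,min ≈ 0.931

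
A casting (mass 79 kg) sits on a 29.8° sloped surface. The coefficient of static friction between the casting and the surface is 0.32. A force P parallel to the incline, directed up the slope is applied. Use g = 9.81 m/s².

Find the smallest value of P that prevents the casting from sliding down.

P_min ≈ 170 N

The casting tends to slide down (tan θ > μ_s), so at the point of impending slip friction acts up-slope at its limit: f = μ_s N.
P is parallel to the surface, so N = m g cos θ = 673 N.
Along the incline: P + μ_s N = m g sin θ, so P = 385 − 0.32×673 = 170 N.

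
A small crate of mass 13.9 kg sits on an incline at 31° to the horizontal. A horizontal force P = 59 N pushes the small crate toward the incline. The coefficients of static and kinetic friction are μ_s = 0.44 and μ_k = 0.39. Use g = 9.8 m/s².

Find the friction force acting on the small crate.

Resolve perpendicular to the incline: N = m g cos θ + P sin θ = 13.9×9.8×cos 31° + 59×sin 31° = 147.2 N.
Along the incline, the net driving force (taking up-slope positive) is P cos θ − m g sin θ = 50.57 − 70.16 = -19.59 N, so equilibrium requires friction f = 19.59 N (up-slope).
Maximum static friction: μ_s N = 0.44 × 147.2 = 64.75 N.
Since 19.59 N is within the 64.75 N limit, the small crate stays put and friction is exactly 19.6 N.

f ≈ 19.6 N (up the incline)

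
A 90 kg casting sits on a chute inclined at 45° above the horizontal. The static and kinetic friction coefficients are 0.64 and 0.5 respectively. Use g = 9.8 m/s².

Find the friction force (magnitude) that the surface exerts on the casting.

f ≈ 312 N (up the incline)

The normal reaction is N = m g cos θ = 623.7 N.
Along the slope the weight component is m g sin θ = 623.7 N; friction must supply exactly this, acting up-slope.
Static friction can supply at most μ_s N = 399.1 N.
Since |623.7| > 399.1 N, static friction cannot hold it; the casting slides down the incline and kinetic friction applies: f = μ_k N = 0.5 × 623.7 = 312 N.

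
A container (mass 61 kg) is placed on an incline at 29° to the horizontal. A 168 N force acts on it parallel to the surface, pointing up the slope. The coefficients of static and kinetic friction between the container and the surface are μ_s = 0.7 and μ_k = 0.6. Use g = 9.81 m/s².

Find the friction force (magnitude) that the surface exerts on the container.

f ≈ 122 N (up the incline)

Normal force: N = m g cos θ = 61 × 9.81 × cos 29° = 523.4 N.
Parallel to the incline, ΣF = 0 gives f = m g sin θ − P = 290.1 − 168 = 122.1 N (up-slope positive).
The static-friction ceiling is μ_s N = 0.7 × 523.4 = 366.4 N.
Since |122.1| ≤ 366.4 N, the container remains in static equilibrium and friction takes exactly the required value.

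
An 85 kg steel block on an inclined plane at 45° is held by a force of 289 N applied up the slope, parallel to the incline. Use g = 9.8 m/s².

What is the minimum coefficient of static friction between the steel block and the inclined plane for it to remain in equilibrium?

N = m g cos θ = 589 N.
Friction must make up the shortfall along the incline: f = m g sin θ − P = 589 − 289 = 300 N.
At the threshold f = μ_s N, so μ_s,min = 300/589 = 0.509.

μ_s,min ≈ 0.509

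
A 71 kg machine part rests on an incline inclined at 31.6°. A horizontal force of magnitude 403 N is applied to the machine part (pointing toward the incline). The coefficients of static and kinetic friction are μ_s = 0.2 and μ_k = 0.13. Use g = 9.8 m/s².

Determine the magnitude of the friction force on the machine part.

f ≈ 21.3 N (up the incline)

Normal direction: N = m g cos θ + P sin θ = 803.8 N.
Along the incline, the net driving force (taking up-slope positive) is P cos θ − m g sin θ = 343.2 − 364.6 = -21.34 N, so equilibrium requires friction f = 21.34 N (up-slope).
Maximum static friction: μ_s N = 0.2 × 803.8 = 160.8 N.
|f_req| = 21.34 ≤ 160.8 N → the machine part is in equilibrium; friction equals the required value.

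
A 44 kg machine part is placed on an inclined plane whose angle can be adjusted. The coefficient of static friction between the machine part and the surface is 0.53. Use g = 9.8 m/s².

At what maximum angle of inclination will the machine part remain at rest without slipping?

θ_max ≈ 27.9°

At the slip threshold, m g sin θ = μ_s · m g cos θ, so tan θ = μ_s.
θ_max = arctan(0.53) = 27.9°.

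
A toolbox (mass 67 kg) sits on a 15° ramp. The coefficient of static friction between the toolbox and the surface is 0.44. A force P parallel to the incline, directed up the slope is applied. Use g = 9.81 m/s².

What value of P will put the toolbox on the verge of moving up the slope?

P ≈ 449 N

At impending motion up the slope, friction acts down-slope at its limit: f = μ_s N.
P is parallel to the surface, so N = m g cos θ = 635 N.
Along the incline: P = m g sin θ + μ_s N = 170 + 0.44×635 = 449 N.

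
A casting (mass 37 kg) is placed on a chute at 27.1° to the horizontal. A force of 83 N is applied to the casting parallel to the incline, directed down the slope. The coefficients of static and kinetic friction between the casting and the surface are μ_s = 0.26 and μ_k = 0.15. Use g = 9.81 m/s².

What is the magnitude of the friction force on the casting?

f ≈ 48.5 N (up the incline)

The normal reaction is N = m g cos θ = 323.1 N.
Parallel to the incline, ΣF = 0 gives f = m g sin θ + P = 165.3 + 83 = 248.3 N (up-slope positive).
Static friction can supply at most μ_s N = 84.01 N.
|248.3| exceeds 84.01 N, so the casting slips down-slope; friction is kinetic, f = μ_k N = 0.15×323.1 = 48.5 N.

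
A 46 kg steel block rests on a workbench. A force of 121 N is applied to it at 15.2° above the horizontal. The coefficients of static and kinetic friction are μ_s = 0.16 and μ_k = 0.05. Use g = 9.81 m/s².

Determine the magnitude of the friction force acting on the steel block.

f ≈ 21 N

N = m g − P sin α = 451.3 − 121×sin 15.2° = 419.5 N.
The horizontal driving force is P cos α = 116.8 N, so equilibrium needs friction f = 116.8 N.
μ_s N = 0.16 × 419.5 = 67.13 N.
The required friction exceeds μ_s N, so the steel block moves and f = μ_k N = 21 N.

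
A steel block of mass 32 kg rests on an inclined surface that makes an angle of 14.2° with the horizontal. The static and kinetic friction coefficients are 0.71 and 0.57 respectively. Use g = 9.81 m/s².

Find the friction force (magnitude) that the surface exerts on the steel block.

The normal reaction is N = m g cos θ = 304.3 N.
For equilibrium along the incline, friction must balance the weight component: f = m g sin θ = 77.01 N up the slope.
Maximum static friction available: μ_s N = 0.71 × 304.3 = 216.1 N.
Since |77.01| ≤ 216.1 N, static friction is sufficient; f equals the required value, not μ_s N.

f ≈ 77 N (up the incline)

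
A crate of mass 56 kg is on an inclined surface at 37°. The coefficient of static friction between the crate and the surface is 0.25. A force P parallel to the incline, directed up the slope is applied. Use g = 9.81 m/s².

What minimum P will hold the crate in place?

The crate tends to slide down (tan θ > μ_s), so at the point of impending slip friction acts up-slope at its limit: f = μ_s N.
P is parallel to the surface, so N = m g cos θ = 439 N.
Along the incline: P + μ_s N = m g sin θ, so P = 331 − 0.25×439 = 221 N.

P_min ≈ 221 N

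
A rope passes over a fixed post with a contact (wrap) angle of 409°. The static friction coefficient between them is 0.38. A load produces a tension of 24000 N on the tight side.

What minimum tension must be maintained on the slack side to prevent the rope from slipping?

T_min ≈ 1590 N

Capstan equation at impending slip: T_tight/T_slack = e^{μβ}.
β = 409° = 7.138 rad; e^{μβ} = e^{0.38×7.138} = 15.07.
T_slack = T_tight / e^{μβ} = 24000 / 15.07 = 1590 N.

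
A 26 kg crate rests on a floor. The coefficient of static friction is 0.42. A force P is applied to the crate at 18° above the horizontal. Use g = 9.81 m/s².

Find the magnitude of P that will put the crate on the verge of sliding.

P ≈ 99.1 N

N = m g − P sin α (the pull lifts the crate).
At impending slip, P cos α = μ_s N = μ_s (m g − P sin α).
Solving: P (cos α + μ_s sin α) = μ_s m g → P = 0.42×255/(cos 18° + 0.42 sin 18°) = 107/1.081 = 99.1 N.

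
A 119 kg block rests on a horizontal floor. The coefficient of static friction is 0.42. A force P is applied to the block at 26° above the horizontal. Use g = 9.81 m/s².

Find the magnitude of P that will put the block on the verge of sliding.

P ≈ 453 N

N = m g − P sin α (the pull lifts the block).
At impending slip, P cos α = μ_s N = μ_s (m g − P sin α).
Solving: P (cos α + μ_s sin α) = μ_s m g → P = 0.42×1170/(cos 26° + 0.42 sin 26°) = 490/1.083 = 453 N.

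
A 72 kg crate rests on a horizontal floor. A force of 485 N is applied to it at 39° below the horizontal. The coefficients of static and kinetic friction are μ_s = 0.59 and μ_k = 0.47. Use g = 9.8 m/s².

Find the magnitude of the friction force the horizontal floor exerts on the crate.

N = m g + P sin α = 705.6 + 485×sin 39° = 1011 N.
For equilibrium, f = P cos α = 485×cos 39° = 376.9 N.
The static-friction limit is μ_s N = 596.4 N.
376.9 ≤ 596.4 N → static; friction equals the required 377 N.

f ≈ 377 N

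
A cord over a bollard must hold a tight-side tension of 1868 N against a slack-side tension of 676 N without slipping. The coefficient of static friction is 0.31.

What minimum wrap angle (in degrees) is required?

β_min ≈ 188°

T₂/T₁ = e^{μβ} → β = ln(T₂/T₁)/μ.
β = ln(1868/676)/0.31 = 1.016/0.31 = 3.279 rad.
In degrees: β = 3.279 × 180/π = 188°.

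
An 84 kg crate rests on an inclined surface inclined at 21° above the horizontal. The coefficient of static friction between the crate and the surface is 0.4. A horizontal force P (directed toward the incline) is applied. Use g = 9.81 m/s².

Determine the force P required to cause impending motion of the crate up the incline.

P ≈ 763 N

At impending motion up the slope, friction acts down-slope at its limit: f = μ_s N.
Perpendicular to the incline: N = m g cos θ + P sin θ.
Along the incline: P cos θ = m g sin θ + μ_s N = m g sin θ + μ_s (m g cos θ + P sin θ).
Solving, P (cos θ − μ_s sin θ) = m g (sin θ + μ_s cos θ), so P = 84×9.81×(sin 21° + 0.4 cos 21°)/(cos 21° − 0.4 sin 21°) = 824×0.7318/0.7902 = 763 N.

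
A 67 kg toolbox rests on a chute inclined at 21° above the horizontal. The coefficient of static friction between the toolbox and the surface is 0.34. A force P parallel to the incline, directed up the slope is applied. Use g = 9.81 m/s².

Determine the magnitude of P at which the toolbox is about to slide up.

At impending motion up the slope, friction acts down-slope at its limit: f = μ_s N.
P is parallel to the surface, so N = m g cos θ = 614 N.
Along the incline: P = m g sin θ + μ_s N = 236 + 0.34×614 = 444 N.

P ≈ 444 N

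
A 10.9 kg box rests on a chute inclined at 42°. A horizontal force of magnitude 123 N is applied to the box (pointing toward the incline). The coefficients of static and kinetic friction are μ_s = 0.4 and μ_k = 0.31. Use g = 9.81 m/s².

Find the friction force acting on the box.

f ≈ 19.9 N (down the incline)

Normal direction: N = m g cos θ + P sin θ = 161.8 N.
Along the incline, the net driving force (taking up-slope positive) is P cos θ − m g sin θ = 91.41 − 71.55 = 19.86 N, so equilibrium requires friction f = -19.86 N (down-slope).
Maximum static friction: μ_s N = 0.4 × 161.8 = 64.71 N.
|f_req| = 19.86 ≤ 64.71 N → the box is in equilibrium; friction equals the required value.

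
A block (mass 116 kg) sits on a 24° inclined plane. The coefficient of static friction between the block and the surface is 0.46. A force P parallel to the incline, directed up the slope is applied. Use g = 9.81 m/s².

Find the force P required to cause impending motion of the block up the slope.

At impending motion up the slope, friction acts down-slope at its limit: f = μ_s N.
P is parallel to the surface, so N = m g cos θ = 1040 N.
Along the incline: P = m g sin θ + μ_s N = 463 + 0.46×1040 = 941 N.

P ≈ 941 N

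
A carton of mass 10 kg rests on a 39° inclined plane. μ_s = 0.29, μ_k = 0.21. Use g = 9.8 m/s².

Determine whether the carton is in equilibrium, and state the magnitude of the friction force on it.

N = m g cos θ = 76.2 N.
Down-slope weight component: m g sin θ = 61.7 N.
μ_s N = 22.1 N.
61.7 > 22.1 N, so it slides; kinetic friction f = μ_k N = 0.21×76.2 = 16 N.

f ≈ 16 N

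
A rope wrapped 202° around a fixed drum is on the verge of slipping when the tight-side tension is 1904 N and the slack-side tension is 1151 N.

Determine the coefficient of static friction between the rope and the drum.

μ ≈ 0.143

T₂/T₁ = e^{μβ} → μ = ln(T₂/T₁)/β.
β = 202° = 3.526 rad.
μ = ln(1904/1151)/3.526 = ln(1.654)/3.526 = 0.143.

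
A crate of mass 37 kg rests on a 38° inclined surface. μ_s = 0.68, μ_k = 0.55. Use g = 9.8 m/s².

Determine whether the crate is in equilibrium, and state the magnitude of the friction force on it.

N = m g cos θ = 286 N.
Down-slope weight component: m g sin θ = 223 N.
μ_s N = 194 N.
223 > 194 N, so it slides; kinetic friction f = μ_k N = 0.55×286 = 157 N.

f ≈ 157 N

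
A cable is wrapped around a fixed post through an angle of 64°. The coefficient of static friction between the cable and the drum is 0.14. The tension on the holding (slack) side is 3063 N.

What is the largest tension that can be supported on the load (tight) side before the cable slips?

At impending slip the capstan equation gives T₂/T₁ = e^{μβ} with β in radians.
β = 64° × π/180 = 1.117 rad.
e^{μβ} = e^{0.14×1.117} = 1.169.
T₂ = T₁ · e^{μβ} = 3063 × 1.169 = 3580 N.

T_max ≈ 3580 N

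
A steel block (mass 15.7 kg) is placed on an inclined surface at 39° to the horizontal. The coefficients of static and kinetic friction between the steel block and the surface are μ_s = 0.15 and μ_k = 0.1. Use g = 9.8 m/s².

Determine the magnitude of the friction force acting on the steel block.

f ≈ 12 N (up the incline)

Normal force: N = m g cos θ = 15.7 × 9.8 × cos 39° = 119.6 N.
For equilibrium along the incline, friction must balance the weight component: f = m g sin θ = 96.83 N up the slope.
The static-friction ceiling is μ_s N = 0.15 × 119.6 = 17.94 N.
Since |96.83| > 17.94 N, static friction cannot hold it; the steel block slides down the incline and kinetic friction applies: f = μ_k N = 0.1 × 119.6 = 12 N.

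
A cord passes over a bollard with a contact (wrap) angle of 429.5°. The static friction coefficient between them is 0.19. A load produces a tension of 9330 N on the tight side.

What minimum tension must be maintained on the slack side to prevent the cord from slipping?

T_min ≈ 2250 N

Capstan equation at impending slip: T_tight/T_slack = e^{μβ}.
β = 429.5° = 7.496 rad; e^{μβ} = e^{0.19×7.496} = 4.155.
T_slack = T_tight / e^{μβ} = 9330 / 4.155 = 2250 N.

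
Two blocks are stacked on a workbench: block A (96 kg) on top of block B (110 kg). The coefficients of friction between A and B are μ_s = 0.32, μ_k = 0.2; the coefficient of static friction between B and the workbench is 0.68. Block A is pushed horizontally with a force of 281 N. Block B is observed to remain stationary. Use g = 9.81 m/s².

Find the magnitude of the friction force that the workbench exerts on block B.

Between the blocks, N₁ = m_A g = 941.8 N.
Maximum static friction on A from B: μ_s N₁ = 0.32×941.8 = 301.4 N.
P = 281 N is within that limit, so A and B move together (both at rest); the A–B friction is simply f₁ = P = 281 N.
B experiences an equal 281 N forward from A (third law). B is in equilibrium, so the floor supplies f₂ = 281 N of static friction (limit μ_s(m_A+m_B)g = 1374 N, not exceeded).

f ≈ 281 N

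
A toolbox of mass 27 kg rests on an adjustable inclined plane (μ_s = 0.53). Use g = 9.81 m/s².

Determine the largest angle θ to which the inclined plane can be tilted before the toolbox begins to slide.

θ_max ≈ 27.9°

At the slip threshold, m g sin θ = μ_s · m g cos θ, so tan θ = μ_s.
θ_max = arctan(0.53) = 27.9°.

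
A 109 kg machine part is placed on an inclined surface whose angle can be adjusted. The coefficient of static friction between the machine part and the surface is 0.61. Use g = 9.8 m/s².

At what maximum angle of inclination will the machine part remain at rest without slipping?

At the slip threshold, m g sin θ = μ_s · m g cos θ, so tan θ = μ_s.
θ_max = arctan(0.61) = 31.4°.

θ_max ≈ 31.4°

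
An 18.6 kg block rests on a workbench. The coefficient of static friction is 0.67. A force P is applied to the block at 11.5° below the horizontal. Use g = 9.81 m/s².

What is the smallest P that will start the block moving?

N = m g + P sin α (the push presses the block into the workbench).
At impending slip, P cos α = μ_s N = μ_s (m g + P sin α).
Solving: P (cos α − μ_s sin α) = μ_s m g → P = 0.67×182/(cos 11.5° − 0.67 sin 11.5°) = 122/0.8463 = 144 N.

P ≈ 144 N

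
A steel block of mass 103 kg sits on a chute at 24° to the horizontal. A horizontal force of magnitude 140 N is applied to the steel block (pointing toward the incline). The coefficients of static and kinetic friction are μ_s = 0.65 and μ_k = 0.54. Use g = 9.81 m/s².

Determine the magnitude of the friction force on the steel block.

f ≈ 283 N (up the incline)

Normal direction: N = m g cos θ + P sin θ = 980 N.
Parallel to the incline: P cos θ − m g sin θ = 127.9 − 411 = -283.1 N; the friction needed to balance this is 283.1 N acting up the slope.
The limit of static friction is μ_s N = 637 N.
Since 283.1 N is within the 637 N limit, the steel block stays put and friction is exactly 283 N.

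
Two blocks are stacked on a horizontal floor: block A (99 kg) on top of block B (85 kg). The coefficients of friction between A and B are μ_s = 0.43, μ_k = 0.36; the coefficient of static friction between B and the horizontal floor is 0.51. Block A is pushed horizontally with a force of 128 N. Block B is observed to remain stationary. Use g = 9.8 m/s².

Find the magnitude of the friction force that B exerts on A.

f ≈ 128 N

The normal force B exerts on A is simply A's weight, N₁ = 970.2 N.
Maximum static friction on A from B: μ_s N₁ = 0.43×970.2 = 417.2 N.
Since P = 128 N ≤ 417.2 N, A does not slip on B; friction on A equals P = 128 N.
B experiences an equal 128 N forward from A (third law). B is in equilibrium, so the floor supplies f₂ = 128 N of static friction (limit μ_s(m_A+m_B)g = 919.6 N, not exceeded).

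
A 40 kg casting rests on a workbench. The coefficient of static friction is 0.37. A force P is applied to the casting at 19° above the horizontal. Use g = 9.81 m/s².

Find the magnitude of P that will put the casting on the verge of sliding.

N = m g − P sin α (the pull lifts the casting).
At impending slip, P cos α = μ_s N = μ_s (m g − P sin α).
Solving: P (cos α + μ_s sin α) = μ_s m g → P = 0.37×392/(cos 19° + 0.37 sin 19°) = 145/1.066 = 136 N.

P ≈ 136 N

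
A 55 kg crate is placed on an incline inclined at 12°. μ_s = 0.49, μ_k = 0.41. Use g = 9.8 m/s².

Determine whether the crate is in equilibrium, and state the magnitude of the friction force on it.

N = m g cos θ = 527 N.
Down-slope weight component: m g sin θ = 112 N.
μ_s N = 258 N.
112 ≤ 258 N, so it stays put; friction = 112 N.

f ≈ 112 N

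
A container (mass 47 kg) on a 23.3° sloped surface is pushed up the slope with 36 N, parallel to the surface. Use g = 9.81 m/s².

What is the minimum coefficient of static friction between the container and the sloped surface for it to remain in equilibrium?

μ_s,min ≈ 0.346

N = m g cos θ = 423.5 N.
Friction must make up the shortfall along the incline: f = m g sin θ − P = 182.4 − 36 = 146.4 N.
At the threshold f = μ_s N, so μ_s,min = 146.4/423.5 = 0.346.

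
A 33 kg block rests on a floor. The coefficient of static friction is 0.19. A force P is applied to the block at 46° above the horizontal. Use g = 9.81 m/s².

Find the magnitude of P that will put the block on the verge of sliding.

P ≈ 74 N

N = m g − P sin α (the pull lifts the block).
At impending slip, P cos α = μ_s N = μ_s (m g − P sin α).
Solving: P (cos α + μ_s sin α) = μ_s m g → P = 0.19×324/(cos 46° + 0.19 sin 46°) = 61.5/0.8313 = 74 N.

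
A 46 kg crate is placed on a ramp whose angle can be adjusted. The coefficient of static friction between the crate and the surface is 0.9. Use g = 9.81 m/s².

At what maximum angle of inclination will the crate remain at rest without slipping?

At the slip threshold, m g sin θ = μ_s · m g cos θ, so tan θ = μ_s.
θ_max = arctan(0.9) = 42°.

θ_max ≈ 42°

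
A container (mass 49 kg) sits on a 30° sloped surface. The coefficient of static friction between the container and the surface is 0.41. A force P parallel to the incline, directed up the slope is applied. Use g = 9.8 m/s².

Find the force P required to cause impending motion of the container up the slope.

P ≈ 411 N

At impending motion up the slope, friction acts down-slope at its limit: f = μ_s N.
P is parallel to the surface, so N = m g cos θ = 416 N.
Along the incline: P = m g sin θ + μ_s N = 240 + 0.41×416 = 411 N.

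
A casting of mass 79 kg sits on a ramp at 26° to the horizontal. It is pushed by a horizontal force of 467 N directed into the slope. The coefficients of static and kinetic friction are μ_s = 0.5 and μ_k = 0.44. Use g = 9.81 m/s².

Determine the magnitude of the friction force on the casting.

f ≈ 80 N (down the incline)

Resolve perpendicular to the incline: N = m g cos θ + P sin θ = 79×9.81×cos 26° + 467×sin 26° = 901.3 N.
Along the incline, the net driving force (taking up-slope positive) is P cos θ − m g sin θ = 419.7 − 339.7 = 80 N, so equilibrium requires friction f = -80 N (down-slope).
The limit of static friction is μ_s N = 450.6 N.
Since 80 N is within the 450.6 N limit, the casting stays put and friction is exactly 80 N.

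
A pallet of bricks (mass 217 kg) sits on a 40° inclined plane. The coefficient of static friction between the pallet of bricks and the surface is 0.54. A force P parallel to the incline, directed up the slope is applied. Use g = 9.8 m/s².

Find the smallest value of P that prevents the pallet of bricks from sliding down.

P_min ≈ 487 N

The pallet of bricks tends to slide down (tan θ > μ_s), so at the point of impending slip friction acts up-slope at its limit: f = μ_s N.
P is parallel to the surface, so N = m g cos θ = 1630 N.
Along the incline: P + μ_s N = m g sin θ, so P = 1370 − 0.54×1630 = 487 N.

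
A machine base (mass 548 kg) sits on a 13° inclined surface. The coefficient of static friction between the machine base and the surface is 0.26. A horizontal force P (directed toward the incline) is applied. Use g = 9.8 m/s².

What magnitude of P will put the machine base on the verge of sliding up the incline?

At impending motion up the slope, friction acts down-slope at its limit: f = μ_s N.
Perpendicular to the incline: N = m g cos θ + P sin θ.
Along the incline: P cos θ = m g sin θ + μ_s N = m g sin θ + μ_s (m g cos θ + P sin θ).
Solving, P (cos θ − μ_s sin θ) = m g (sin θ + μ_s cos θ), so P = 548×9.8×(sin 13° + 0.26 cos 13°)/(cos 13° − 0.26 sin 13°) = 5370×0.4783/0.9159 = 2800 N.

P ≈ 2800 N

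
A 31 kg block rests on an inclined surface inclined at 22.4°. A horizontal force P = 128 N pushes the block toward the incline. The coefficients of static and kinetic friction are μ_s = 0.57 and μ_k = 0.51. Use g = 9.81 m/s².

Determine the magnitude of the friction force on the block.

f ≈ 2.45 N (down the incline)

The horizontal push has a component P sin θ into the surface, so N = m g cos θ + P sin θ = 281.2 + 48.78 = 329.9 N.
Along the incline, the net driving force (taking up-slope positive) is P cos θ − m g sin θ = 118.3 − 115.9 = 2.455 N, so equilibrium requires friction f = -2.455 N (down-slope).
Maximum static friction: μ_s N = 0.57 × 329.9 = 188.1 N.
Since 2.455 N is within the 188.1 N limit, the block stays put and friction is exactly 2.45 N.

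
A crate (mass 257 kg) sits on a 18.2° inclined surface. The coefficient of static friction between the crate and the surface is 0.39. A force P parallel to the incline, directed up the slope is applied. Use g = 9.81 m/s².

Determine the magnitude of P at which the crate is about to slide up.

P ≈ 1720 N

At impending motion up the slope, friction acts down-slope at its limit: f = μ_s N.
P is parallel to the surface, so N = m g cos θ = 2400 N.
Along the incline: P = m g sin θ + μ_s N = 787 + 0.39×2400 = 1720 N.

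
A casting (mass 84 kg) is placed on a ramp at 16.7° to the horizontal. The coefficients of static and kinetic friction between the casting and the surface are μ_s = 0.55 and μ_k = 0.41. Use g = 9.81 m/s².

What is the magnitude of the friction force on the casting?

Normal force: N = m g cos θ = 84 × 9.81 × cos 16.7° = 789.3 N.
For equilibrium along the incline, friction must balance the weight component: f = m g sin θ = 236.8 N up the slope.
Static friction can supply at most μ_s N = 434.1 N.
Since |236.8| ≤ 434.1 N, static friction is sufficient; f equals the required value, not μ_s N.

f ≈ 237 N (up the incline)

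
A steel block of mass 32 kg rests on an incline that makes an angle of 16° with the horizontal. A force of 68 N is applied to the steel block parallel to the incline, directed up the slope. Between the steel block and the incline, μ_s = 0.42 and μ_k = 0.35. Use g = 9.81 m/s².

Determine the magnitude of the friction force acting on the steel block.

The normal reaction is N = m g cos θ = 301.8 N.
The friction needed for equilibrium is m g sin θ − P = 86.53 − 68 = 18.53 N, measured positive up-slope.
The static-friction ceiling is μ_s N = 0.42 × 301.8 = 126.7 N.
Since |18.53| ≤ 126.7 N, the steel block remains in static equilibrium and friction takes exactly the required value.

f ≈ 18.5 N (up the incline)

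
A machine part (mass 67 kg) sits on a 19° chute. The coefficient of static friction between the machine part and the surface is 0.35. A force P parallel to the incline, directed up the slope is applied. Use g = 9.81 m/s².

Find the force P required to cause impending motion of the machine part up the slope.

At impending motion up the slope, friction acts down-slope at its limit: f = μ_s N.
P is parallel to the surface, so N = m g cos θ = 621 N.
Along the incline: P = m g sin θ + μ_s N = 214 + 0.35×621 = 431 N.

P ≈ 431 N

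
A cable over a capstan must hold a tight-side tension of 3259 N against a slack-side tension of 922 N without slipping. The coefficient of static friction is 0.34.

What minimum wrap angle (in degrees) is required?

β_min ≈ 213°

T₂/T₁ = e^{μβ} → β = ln(T₂/T₁)/μ.
β = ln(3259/922)/0.34 = 1.263/0.34 = 3.714 rad.
In degrees: β = 3.714 × 180/π = 213°.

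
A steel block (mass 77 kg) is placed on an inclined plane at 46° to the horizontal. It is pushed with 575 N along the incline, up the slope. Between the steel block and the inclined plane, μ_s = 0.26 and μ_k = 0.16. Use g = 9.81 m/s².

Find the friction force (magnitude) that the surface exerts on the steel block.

The normal reaction is N = m g cos θ = 524.7 N.
For equilibrium along the incline the friction force must supply f = m g sin θ − P = 543.4 − 575 = -31.63 N (positive meaning up-slope).
Static friction can supply at most μ_s N = 136.4 N.
Since |-31.63| ≤ 136.4 N, no slip — friction simply equals what equilibrium demands.

f ≈ 31.6 N (down the incline)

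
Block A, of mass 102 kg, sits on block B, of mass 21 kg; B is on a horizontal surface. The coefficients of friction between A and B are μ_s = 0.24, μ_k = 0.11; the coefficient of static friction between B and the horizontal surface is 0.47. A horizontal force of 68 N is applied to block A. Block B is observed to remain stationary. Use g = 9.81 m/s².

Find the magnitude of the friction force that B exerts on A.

f ≈ 68 N

Normal force at the A–B interface: N₁ = m_A g = 1001 N.
Maximum static friction on A from B: μ_s N₁ = 0.24×1001 = 240.1 N.
Since P = 68 N ≤ 240.1 N, A does not slip on B; friction on A equals P = 68 N.
B experiences an equal 68 N forward from A (third law). B is in equilibrium, so the floor supplies f₂ = 68 N of static friction (limit μ_s(m_A+m_B)g = 567.1 N, not exceeded).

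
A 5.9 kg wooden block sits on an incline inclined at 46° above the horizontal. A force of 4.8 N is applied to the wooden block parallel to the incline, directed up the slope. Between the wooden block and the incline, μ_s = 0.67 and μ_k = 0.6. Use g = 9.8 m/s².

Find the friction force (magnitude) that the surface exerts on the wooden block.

Normal force: N = m g cos θ = 5.9 × 9.8 × cos 46° = 40.17 N.
For equilibrium along the incline the friction force must supply f = m g sin θ − P = 41.59 − 4.8 = 36.79 N (positive meaning up-slope).
Static friction can supply at most μ_s N = 26.91 N.
|36.79| exceeds 26.91 N, so the wooden block slips down-slope; friction is kinetic, f = μ_k N = 0.6×40.17 = 24.1 N.

f ≈ 24.1 N (up the incline)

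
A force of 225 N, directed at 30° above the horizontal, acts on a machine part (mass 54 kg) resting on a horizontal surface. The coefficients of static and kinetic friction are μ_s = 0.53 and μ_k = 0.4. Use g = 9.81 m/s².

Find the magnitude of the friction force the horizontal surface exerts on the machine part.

f ≈ 195 N

N = m g − P sin α = 529.7 − 225×sin 30° = 417.2 N.
Horizontally, friction must balance P cos α = 194.9 N.
μ_s N = 0.53 × 417.2 = 221.1 N.
194.9 ≤ 221.1 N → static; friction equals the required 195 N.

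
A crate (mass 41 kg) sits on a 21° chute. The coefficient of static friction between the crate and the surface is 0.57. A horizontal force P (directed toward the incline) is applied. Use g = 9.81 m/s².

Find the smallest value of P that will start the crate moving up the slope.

At impending motion up the slope, friction acts down-slope at its limit: f = μ_s N.
Perpendicular to the incline: N = m g cos θ + P sin θ.
Along the incline: P cos θ = m g sin θ + μ_s N = m g sin θ + μ_s (m g cos θ + P sin θ).
Solving, P (cos θ − μ_s sin θ) = m g (sin θ + μ_s cos θ), so P = 41×9.81×(sin 21° + 0.57 cos 21°)/(cos 21° − 0.57 sin 21°) = 402×0.8905/0.7293 = 491 N.

P ≈ 491 N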